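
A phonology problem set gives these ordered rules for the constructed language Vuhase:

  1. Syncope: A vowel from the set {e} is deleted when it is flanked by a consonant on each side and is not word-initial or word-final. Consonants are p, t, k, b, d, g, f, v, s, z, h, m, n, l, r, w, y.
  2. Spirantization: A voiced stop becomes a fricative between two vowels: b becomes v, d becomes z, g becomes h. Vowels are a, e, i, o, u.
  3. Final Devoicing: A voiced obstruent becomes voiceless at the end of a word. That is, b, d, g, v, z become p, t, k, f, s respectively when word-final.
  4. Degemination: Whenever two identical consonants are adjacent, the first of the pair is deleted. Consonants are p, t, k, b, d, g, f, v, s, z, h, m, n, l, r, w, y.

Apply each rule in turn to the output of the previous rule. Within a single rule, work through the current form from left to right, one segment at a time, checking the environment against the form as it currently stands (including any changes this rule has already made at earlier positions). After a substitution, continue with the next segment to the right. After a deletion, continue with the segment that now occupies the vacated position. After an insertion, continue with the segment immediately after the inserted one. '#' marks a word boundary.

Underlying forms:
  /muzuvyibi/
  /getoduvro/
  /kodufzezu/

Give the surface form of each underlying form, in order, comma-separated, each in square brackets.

/muzuvyibi/:
  1 Syncope: no change — [muzuvyibi]
  2 Spirantization: [muzuvyibi] → [muzuvyivi]
  3 Final Devoicing: no change — [muzuvyivi]
  4 Degemination: no change — [muzuvyivi]
/getoduvro/:
  1 Syncope: [getoduvro] → [gtoduvro]
  2 Spirantization: [gtoduvro] → [gtozuvro]
  3 Final Devoicing: no change — [gtozuvro]
  4 Degemination: no change — [gtozuvro]
/kodufzezu/:
  1 Syncope: [kodufzezu] → [kodufzzu]
  2 Spirantization: [kodufzzu] → [kozufzzu]
  3 Final Devoicing: no change — [kozufzzu]
  4 Degemination: [kozufzzu] → [kozufzu]

[muzuvyivi], [gtozuvro], [kozufzu]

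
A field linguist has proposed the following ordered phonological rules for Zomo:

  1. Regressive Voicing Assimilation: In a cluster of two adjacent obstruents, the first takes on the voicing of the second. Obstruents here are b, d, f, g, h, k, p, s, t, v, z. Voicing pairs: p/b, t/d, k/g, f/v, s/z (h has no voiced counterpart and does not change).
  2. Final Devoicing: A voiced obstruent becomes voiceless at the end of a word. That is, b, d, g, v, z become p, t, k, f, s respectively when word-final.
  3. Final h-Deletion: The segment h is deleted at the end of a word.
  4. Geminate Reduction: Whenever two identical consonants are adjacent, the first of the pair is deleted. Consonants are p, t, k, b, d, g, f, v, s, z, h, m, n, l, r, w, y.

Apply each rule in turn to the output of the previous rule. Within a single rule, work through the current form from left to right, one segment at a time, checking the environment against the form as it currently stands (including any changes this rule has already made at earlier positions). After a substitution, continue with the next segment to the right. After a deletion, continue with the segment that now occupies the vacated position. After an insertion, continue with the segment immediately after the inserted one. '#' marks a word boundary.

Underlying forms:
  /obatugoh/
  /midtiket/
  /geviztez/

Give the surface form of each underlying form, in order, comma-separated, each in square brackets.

/obatugoh/:
  1 Regressive Voicing Assimilation: no change — [obatugoh]
  2 Final Devoicing: no change — [obatugoh]
  3 Final h-Deletion: [obatugoh] → [obatugo]
  4 Geminate Reduction: no change — [obatugo]
/midtiket/:
  1 Regressive Voicing Assimilation: [midtiket] → [mittiket]
  2 Final Devoicing: no change — [mittiket]
  3 Final h-Deletion: no change — [mittiket]
  4 Geminate Reduction: [mittiket] → [mitiket]
/geviztez/:
  1 Regressive Voicing Assimilation: [geviztez] → [gevistez]
  2 Final Devoicing: [gevistez] → [gevistes]
  3 Final h-Deletion: no change — [gevistes]
  4 Geminate Reduction: no change — [gevistes]

[obatugo], [mitiket], [gevistes]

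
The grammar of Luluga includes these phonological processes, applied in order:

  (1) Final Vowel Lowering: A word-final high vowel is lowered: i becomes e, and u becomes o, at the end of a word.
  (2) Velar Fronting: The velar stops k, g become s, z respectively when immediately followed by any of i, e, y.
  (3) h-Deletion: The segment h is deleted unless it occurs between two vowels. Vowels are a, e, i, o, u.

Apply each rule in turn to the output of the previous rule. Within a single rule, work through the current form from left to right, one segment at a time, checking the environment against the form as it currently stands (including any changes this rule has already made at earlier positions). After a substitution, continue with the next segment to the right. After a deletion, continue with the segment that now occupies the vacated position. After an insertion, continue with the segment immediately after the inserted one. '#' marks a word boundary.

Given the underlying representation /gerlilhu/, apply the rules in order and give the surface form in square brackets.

[zerlilo]

(1) Final Vowel Lowering: [gerlilhu] → [gerlilho]
(2) Velar Fronting: [gerlilho] → [zerlilho]
(3) h-Deletion: [zerlilho] → [zerlilo]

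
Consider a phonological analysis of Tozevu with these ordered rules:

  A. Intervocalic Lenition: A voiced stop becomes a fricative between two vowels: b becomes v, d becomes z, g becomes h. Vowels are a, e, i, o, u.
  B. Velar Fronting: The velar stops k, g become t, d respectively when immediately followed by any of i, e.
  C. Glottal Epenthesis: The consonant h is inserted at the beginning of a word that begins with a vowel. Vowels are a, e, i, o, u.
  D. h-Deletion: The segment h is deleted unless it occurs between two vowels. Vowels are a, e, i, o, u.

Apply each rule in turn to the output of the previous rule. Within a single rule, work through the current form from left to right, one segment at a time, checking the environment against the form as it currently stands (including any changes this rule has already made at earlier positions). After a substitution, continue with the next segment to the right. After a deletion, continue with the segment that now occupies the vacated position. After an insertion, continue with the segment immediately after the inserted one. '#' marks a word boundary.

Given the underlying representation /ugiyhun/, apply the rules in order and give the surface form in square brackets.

[uhiyun]

A Intervocalic Lenition: [ugiyhun] → [uhiyhun]
B Velar Fronting: no change — [uhiyhun]
C Glottal Epenthesis: [uhiyhun] → [huhiyhun]
D h-Deletion: [huhiyhun] → [uhiyun]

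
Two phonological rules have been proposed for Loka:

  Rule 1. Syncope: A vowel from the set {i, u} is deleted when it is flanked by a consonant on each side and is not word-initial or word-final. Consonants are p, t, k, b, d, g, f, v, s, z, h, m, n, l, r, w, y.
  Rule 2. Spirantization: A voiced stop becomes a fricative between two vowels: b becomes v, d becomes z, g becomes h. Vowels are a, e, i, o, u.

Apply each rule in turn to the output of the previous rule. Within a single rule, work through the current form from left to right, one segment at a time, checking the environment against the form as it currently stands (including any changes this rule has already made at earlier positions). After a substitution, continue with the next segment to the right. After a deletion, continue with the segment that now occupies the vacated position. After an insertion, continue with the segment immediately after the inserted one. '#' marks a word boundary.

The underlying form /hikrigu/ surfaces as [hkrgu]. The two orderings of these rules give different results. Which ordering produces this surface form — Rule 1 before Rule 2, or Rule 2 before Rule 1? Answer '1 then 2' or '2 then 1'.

Order 1 then 2:
  1 Syncope: [hikrigu] → [hkrgu]
  2 Spirantization: no change — [hkrgu]
  result: [hkrgu]
Order 2 then 1:
  2 Spirantization: [hikrigu] → [hikrihu]
  1 Syncope: [hikrihu] → [hkrhu]
  result: [hkrhu]

1 then 2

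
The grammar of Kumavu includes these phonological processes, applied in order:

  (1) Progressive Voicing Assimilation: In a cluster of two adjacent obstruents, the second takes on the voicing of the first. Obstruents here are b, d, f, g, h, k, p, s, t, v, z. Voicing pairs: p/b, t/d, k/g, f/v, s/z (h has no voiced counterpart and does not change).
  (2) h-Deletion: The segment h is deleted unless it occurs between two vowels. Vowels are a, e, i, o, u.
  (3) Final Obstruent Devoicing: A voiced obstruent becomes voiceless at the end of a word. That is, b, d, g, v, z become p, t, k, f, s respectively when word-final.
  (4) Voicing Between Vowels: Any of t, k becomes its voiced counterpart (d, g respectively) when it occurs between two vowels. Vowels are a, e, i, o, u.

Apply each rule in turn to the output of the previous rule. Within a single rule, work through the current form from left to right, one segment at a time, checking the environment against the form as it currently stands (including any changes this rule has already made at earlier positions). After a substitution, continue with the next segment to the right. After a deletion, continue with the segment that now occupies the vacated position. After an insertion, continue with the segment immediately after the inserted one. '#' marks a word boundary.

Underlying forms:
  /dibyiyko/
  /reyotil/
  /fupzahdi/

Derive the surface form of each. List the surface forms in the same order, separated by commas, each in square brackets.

[dibyiyko], [reyodil], [fupsadi]

/dibyiyko/:
  (1) Progressive Voicing Assimilation: no change — [dibyiyko]
  (2) h-Deletion: no change — [dibyiyko]
  (3) Final Obstruent Devoicing: no change — [dibyiyko]
  (4) Voicing Between Vowels: no change — [dibyiyko]
/reyotil/:
  (1) Progressive Voicing Assimilation: no change — [reyotil]
  (2) h-Deletion: no change — [reyotil]
  (3) Final Obstruent Devoicing: no change — [reyotil]
  (4) Voicing Between Vowels: [reyotil] → [reyodil]
/fupzahdi/:
  (1) Progressive Voicing Assimilation: [fupzahdi] → [fupsahti]
  (2) h-Deletion: [fupsahti] → [fupsati]
  (3) Final Obstruent Devoicing: no change — [fupsati]
  (4) Voicing Between Vowels: [fupsati] → [fupsadi]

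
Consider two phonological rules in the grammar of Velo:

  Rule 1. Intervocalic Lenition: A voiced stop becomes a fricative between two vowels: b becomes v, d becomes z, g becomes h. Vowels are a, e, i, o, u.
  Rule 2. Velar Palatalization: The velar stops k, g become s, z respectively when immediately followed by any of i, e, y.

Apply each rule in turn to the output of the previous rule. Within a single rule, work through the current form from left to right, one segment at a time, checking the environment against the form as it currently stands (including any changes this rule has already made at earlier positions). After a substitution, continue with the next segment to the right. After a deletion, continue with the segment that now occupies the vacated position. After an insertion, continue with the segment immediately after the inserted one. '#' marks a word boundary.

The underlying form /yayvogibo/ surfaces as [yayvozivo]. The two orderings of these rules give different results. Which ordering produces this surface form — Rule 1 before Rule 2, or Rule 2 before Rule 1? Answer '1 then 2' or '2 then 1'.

2 then 1

Order 1 then 2:
  1 Intervocalic Lenition: [yayvogibo] → [yayvohivo]
  2 Velar Palatalization: no change — [yayvohivo]
  result: [yayvohivo]
Order 2 then 1:
  2 Velar Palatalization: [yayvogibo] → [yayvozibo]
  1 Intervocalic Lenition: [yayvozibo] → [yayvozivo]
  result: [yayvozivo]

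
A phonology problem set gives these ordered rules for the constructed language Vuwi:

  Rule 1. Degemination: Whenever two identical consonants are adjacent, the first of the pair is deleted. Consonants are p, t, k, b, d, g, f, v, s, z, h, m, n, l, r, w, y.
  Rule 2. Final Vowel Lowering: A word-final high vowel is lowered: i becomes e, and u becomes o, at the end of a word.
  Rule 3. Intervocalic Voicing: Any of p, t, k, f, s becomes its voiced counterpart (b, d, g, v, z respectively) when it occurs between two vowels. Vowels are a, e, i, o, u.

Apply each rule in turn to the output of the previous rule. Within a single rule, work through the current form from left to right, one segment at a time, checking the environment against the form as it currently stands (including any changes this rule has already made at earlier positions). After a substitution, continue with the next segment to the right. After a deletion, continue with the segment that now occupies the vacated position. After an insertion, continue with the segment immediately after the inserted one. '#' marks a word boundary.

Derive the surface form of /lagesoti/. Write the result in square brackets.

Rule 1 Degemination: no change — [lagesoti]
Rule 2 Final Vowel Lowering: [lagesoti] → [lagesote]
Rule 3 Intervocalic Voicing: [lagesote] → [lagezode]

[lagezode]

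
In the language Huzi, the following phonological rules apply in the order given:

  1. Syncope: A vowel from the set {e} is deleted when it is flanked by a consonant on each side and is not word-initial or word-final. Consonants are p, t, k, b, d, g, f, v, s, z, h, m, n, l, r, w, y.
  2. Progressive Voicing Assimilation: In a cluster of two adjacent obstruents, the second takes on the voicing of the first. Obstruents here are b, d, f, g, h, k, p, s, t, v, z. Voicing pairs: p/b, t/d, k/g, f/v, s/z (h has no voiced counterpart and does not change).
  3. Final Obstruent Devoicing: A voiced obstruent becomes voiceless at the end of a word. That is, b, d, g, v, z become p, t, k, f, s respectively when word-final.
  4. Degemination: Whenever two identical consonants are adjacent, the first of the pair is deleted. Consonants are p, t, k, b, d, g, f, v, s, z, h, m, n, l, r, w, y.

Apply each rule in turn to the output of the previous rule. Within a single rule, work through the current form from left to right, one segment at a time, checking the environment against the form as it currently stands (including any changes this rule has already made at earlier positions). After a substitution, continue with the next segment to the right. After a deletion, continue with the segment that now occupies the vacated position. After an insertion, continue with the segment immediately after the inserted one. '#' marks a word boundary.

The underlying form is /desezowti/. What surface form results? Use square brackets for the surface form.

[dzowti]

1 Syncope: [desezowti] → [dszowti]
2 Progressive Voicing Assimilation: [dszowti] → [dzzowti]
3 Final Obstruent Devoicing: no change — [dzzowti]
4 Degemination: [dzzowti] → [dzowti]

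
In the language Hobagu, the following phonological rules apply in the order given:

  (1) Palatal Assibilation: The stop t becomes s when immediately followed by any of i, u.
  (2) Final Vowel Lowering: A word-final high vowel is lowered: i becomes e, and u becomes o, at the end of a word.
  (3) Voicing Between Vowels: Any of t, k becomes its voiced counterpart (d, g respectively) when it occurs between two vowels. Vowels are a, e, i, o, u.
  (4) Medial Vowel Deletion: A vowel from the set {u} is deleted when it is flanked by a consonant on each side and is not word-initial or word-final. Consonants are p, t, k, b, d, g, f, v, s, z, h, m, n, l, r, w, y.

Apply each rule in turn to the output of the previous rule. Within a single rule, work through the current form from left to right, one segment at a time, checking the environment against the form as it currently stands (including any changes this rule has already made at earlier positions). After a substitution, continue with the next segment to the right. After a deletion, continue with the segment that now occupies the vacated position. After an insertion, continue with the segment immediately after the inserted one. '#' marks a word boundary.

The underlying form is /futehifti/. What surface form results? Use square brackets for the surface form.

[fdehifse]

(1) Palatal Assibilation: [futehifti] → [futehifsi]
(2) Final Vowel Lowering: [futehifsi] → [futehifse]
(3) Voicing Between Vowels: [futehifse] → [fudehifse]
(4) Medial Vowel Deletion: [fudehifse] → [fdehifse]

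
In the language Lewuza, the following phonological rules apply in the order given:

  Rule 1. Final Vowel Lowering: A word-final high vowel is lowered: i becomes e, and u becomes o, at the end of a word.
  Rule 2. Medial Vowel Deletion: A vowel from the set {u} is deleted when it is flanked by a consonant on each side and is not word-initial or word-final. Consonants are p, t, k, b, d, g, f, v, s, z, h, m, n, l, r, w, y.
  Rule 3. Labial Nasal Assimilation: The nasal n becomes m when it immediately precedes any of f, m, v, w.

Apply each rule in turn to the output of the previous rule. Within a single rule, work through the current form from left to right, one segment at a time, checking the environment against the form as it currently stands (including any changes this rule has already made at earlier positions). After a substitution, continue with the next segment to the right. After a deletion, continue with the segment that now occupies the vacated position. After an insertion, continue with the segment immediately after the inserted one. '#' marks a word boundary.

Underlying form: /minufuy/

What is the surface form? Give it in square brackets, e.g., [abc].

Rule 1 Final Vowel Lowering: no change — [minufuy]
Rule 2 Medial Vowel Deletion: [minufuy] → [minfy]
Rule 3 Labial Nasal Assimilation: [minfy] → [mimfy]

[mimfy]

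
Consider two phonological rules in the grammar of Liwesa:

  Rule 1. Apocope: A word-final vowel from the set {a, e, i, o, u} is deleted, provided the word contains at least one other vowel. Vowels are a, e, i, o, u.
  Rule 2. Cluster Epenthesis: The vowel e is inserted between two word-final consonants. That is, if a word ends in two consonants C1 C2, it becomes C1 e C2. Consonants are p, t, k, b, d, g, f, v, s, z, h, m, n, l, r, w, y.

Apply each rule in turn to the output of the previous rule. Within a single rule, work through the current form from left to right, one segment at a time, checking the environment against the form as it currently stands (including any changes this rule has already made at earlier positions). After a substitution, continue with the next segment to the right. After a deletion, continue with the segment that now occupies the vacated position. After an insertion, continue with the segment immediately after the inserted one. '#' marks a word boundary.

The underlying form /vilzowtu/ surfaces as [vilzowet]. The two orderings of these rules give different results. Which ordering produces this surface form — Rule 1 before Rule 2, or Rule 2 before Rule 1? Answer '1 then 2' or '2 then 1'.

Order 1 then 2:
  1 Apocope: [vilzowtu] → [vilzowt]
  2 Cluster Epenthesis: [vilzowt] → [vilzowet]
  result: [vilzowet]
Order 2 then 1:
  2 Cluster Epenthesis: no change — [vilzowtu]
  1 Apocope: [vilzowtu] → [vilzowt]
  result: [vilzowt]

1 then 2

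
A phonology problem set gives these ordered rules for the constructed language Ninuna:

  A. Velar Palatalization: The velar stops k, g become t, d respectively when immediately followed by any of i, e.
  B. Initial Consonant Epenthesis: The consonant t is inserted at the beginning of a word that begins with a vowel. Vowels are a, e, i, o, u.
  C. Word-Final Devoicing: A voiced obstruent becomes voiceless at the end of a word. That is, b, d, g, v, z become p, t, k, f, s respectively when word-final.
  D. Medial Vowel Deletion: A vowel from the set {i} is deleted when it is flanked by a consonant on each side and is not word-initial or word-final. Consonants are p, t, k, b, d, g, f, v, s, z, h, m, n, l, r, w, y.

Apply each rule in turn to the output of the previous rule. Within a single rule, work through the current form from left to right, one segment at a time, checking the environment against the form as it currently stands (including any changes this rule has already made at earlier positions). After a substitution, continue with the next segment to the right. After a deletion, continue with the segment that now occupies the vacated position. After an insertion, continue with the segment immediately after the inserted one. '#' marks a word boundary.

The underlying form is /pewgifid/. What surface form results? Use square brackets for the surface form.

[pewdft]

A Velar Palatalization: [pewgifid] → [pewdifid]
B Initial Consonant Epenthesis: no change — [pewdifid]
C Word-Final Devoicing: [pewdifid] → [pewdifit]
D Medial Vowel Deletion: [pewdifit] → [pewdft]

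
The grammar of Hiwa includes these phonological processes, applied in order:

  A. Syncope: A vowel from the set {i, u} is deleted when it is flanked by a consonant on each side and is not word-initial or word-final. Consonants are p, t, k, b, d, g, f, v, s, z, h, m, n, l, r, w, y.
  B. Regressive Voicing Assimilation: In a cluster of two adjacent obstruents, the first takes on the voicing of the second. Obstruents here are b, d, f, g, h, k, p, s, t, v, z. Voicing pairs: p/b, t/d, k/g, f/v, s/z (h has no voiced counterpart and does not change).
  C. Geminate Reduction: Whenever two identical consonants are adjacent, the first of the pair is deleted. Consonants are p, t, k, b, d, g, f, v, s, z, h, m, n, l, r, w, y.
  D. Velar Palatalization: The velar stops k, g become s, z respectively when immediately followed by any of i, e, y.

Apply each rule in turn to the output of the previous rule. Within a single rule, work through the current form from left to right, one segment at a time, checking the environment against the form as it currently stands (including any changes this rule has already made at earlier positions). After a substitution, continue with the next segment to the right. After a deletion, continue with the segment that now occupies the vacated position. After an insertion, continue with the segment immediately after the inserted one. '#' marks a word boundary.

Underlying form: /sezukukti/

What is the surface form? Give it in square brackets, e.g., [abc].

A Syncope: [sezukukti] → [sezkkti]
B Regressive Voicing Assimilation: [sezkkti] → [seskkti]
C Geminate Reduction: [seskkti] → [seskti]
D Velar Palatalization: no change — [seskti]

[seskti]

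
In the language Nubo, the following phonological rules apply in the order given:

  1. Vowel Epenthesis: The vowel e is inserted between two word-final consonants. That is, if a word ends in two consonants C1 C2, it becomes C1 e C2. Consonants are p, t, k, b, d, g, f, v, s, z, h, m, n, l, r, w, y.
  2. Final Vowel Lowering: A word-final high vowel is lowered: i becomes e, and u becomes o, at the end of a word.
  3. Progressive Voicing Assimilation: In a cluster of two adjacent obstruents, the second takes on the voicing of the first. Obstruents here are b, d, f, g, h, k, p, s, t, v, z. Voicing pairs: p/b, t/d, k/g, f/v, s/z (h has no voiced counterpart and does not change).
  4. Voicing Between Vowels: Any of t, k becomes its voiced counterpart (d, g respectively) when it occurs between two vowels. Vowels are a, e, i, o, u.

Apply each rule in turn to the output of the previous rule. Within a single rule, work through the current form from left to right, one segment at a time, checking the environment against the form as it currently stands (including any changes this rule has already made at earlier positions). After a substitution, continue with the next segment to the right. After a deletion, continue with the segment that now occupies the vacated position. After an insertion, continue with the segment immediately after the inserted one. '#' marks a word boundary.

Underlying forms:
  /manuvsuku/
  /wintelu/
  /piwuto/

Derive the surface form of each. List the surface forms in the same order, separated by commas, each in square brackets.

/manuvsuku/:
  1 Vowel Epenthesis: no change — [manuvsuku]
  2 Final Vowel Lowering: [manuvsuku] → [manuvsuko]
  3 Progressive Voicing Assimilation: [manuvsuko] → [manuvzuko]
  4 Voicing Between Vowels: [manuvzuko] → [manuvzugo]
/wintelu/:
  1 Vowel Epenthesis: no change — [wintelu]
  2 Final Vowel Lowering: [wintelu] → [wintelo]
  3 Progressive Voicing Assimilation: no change — [wintelo]
  4 Voicing Between Vowels: no change — [wintelo]
/piwuto/:
  1 Vowel Epenthesis: no change — [piwuto]
  2 Final Vowel Lowering: no change — [piwuto]
  3 Progressive Voicing Assimilation: no change — [piwuto]
  4 Voicing Between Vowels: [piwuto] → [piwudo]

[manuvzugo], [wintelo], [piwudo]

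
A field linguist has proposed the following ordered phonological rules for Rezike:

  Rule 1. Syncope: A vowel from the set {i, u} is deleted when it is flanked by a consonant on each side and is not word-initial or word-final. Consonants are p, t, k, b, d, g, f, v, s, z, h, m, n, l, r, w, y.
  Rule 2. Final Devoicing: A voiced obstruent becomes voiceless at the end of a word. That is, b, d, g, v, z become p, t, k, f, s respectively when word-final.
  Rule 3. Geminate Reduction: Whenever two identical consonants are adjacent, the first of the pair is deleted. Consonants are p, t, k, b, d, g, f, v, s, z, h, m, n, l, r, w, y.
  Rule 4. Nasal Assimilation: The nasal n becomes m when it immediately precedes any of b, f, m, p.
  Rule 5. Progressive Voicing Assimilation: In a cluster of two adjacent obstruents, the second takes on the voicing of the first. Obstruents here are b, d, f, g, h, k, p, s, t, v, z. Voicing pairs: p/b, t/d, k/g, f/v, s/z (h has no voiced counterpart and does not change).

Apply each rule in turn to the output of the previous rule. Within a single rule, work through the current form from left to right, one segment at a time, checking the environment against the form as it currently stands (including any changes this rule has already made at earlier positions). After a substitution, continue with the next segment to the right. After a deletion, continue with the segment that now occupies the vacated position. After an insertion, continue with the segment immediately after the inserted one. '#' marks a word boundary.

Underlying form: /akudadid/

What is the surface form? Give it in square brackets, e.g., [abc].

[aktadd]

Rule 1 Syncope: [akudadid] → [akdadd]
Rule 2 Final Devoicing: [akdadd] → [akdadt]
Rule 3 Geminate Reduction: no change — [akdadt]
Rule 4 Nasal Assimilation: no change — [akdadt]
Rule 5 Progressive Voicing Assimilation: [akdadt] → [aktadd]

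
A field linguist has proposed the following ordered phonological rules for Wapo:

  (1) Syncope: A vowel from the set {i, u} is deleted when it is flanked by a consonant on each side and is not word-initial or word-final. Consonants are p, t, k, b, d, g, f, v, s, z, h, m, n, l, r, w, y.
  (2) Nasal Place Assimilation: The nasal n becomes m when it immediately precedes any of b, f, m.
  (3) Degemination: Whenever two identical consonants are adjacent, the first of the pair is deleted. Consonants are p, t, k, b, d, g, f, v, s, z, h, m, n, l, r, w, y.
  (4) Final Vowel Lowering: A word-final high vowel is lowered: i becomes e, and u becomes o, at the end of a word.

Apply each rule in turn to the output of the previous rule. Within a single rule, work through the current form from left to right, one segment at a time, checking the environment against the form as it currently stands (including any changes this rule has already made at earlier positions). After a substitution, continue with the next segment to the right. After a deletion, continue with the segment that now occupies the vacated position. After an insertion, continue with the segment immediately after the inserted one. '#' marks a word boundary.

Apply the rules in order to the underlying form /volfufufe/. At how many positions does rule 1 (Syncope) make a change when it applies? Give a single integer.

2

(1) Syncope: [volfufufe] → [volfffe]
(2) Nasal Place Assimilation: no change — [volfffe]
(3) Degemination: [volfffe] → [volfe]
(4) Final Vowel Lowering: no change — [volfe]
Rule 1 changed 2 position(s).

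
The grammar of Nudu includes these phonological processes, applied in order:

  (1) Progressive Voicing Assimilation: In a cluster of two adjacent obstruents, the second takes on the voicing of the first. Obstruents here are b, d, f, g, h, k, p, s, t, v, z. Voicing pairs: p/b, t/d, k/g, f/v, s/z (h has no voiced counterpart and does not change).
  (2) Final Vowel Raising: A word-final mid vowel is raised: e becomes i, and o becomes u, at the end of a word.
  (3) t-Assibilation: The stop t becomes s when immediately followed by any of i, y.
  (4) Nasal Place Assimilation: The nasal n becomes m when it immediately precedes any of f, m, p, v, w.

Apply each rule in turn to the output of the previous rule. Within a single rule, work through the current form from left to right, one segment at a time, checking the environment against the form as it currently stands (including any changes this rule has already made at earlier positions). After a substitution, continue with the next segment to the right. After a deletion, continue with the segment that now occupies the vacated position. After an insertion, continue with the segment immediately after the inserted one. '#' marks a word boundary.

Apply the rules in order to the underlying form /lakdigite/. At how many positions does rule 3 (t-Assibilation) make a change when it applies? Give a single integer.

2

(1) Progressive Voicing Assimilation: [lakdigite] → [laktigite]
(2) Final Vowel Raising: [laktigite] → [laktigiti]
(3) t-Assibilation: [laktigiti] → [laksigisi]
(4) Nasal Place Assimilation: no change — [laksigisi]
Rule 3 changed 2 position(s).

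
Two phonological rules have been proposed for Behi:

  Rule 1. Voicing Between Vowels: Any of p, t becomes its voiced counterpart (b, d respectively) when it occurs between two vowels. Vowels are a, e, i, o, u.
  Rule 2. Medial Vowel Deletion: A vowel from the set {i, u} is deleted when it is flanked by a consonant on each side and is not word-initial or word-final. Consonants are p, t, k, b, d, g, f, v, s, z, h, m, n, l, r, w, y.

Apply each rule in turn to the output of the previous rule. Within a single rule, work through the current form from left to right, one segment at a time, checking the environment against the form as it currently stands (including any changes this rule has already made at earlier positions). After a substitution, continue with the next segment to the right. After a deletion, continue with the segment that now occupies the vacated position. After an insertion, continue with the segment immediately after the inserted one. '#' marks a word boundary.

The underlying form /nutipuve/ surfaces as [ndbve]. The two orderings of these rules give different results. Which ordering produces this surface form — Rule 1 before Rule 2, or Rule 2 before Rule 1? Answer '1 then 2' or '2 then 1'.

Order 1 then 2:
  1 Voicing Between Vowels: [nutipuve] → [nudibuve]
  2 Medial Vowel Deletion: [nudibuve] → [ndbve]
  result: [ndbve]
Order 2 then 1:
  2 Medial Vowel Deletion: [nutipuve] → [ntpve]
  1 Voicing Between Vowels: no change — [ntpve]
  result: [ntpve]

1 then 2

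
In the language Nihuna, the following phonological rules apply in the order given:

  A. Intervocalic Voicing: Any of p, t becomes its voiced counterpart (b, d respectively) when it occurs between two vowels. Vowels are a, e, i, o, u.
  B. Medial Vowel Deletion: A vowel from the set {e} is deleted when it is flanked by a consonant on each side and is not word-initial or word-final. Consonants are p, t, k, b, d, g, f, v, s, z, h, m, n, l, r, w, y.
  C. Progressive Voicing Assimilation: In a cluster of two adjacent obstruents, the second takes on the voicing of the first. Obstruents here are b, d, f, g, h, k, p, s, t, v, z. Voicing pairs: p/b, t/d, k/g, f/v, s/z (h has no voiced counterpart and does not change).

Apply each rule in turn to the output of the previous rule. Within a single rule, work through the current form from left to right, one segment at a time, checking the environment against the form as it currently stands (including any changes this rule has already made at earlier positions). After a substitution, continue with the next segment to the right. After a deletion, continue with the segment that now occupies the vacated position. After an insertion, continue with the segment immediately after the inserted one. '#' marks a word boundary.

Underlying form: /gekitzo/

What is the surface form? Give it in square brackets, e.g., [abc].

[ggitso]

A Intervocalic Voicing: no change — [gekitzo]
B Medial Vowel Deletion: [gekitzo] → [gkitzo]
C Progressive Voicing Assimilation: [gkitzo] → [ggitso]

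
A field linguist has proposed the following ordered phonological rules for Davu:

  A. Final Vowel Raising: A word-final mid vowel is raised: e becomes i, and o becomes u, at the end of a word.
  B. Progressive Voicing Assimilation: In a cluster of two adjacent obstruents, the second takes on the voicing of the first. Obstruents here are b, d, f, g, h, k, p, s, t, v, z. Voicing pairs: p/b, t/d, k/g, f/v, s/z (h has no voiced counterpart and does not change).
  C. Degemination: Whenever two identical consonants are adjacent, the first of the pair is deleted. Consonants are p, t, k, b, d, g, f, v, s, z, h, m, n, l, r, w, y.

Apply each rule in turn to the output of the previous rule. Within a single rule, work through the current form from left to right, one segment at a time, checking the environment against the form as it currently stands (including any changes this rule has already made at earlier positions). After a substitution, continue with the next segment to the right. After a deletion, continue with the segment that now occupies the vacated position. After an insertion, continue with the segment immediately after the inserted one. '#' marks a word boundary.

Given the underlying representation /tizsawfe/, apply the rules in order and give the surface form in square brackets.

A Final Vowel Raising: [tizsawfe] → [tizsawfi]
B Progressive Voicing Assimilation: [tizsawfi] → [tizzawfi]
C Degemination: [tizzawfi] → [tizawfi]

[tizawfi]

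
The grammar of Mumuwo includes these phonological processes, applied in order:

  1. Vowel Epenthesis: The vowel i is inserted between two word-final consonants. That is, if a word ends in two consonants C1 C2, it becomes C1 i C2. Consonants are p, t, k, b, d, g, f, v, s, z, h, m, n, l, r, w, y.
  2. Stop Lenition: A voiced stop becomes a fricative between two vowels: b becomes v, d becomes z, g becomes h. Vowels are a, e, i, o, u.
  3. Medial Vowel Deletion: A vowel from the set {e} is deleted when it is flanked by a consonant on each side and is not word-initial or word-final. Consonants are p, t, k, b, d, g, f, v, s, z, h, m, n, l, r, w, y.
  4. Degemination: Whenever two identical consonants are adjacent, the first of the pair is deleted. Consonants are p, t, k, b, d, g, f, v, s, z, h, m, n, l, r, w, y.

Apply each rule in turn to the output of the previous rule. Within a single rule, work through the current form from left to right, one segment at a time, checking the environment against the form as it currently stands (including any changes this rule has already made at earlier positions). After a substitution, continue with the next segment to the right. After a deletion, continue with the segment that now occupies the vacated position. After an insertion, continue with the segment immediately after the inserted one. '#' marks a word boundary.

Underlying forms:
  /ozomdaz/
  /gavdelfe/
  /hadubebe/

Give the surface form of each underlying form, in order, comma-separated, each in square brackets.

/ozomdaz/:
  1 Vowel Epenthesis: no change — [ozomdaz]
  2 Stop Lenition: no change — [ozomdaz]
  3 Medial Vowel Deletion: no change — [ozomdaz]
  4 Degemination: no change — [ozomdaz]
/gavdelfe/:
  1 Vowel Epenthesis: no change — [gavdelfe]
  2 Stop Lenition: no change — [gavdelfe]
  3 Medial Vowel Deletion: [gavdelfe] → [gavdlfe]
  4 Degemination: no change — [gavdlfe]
/hadubebe/:
  1 Vowel Epenthesis: no change — [hadubebe]
  2 Stop Lenition: [hadubebe] → [hazuveve]
  3 Medial Vowel Deletion: [hazuveve] → [hazuvve]
  4 Degemination: [hazuvve] → [hazuve]

[ozomdaz], [gavdlfe], [hazuve]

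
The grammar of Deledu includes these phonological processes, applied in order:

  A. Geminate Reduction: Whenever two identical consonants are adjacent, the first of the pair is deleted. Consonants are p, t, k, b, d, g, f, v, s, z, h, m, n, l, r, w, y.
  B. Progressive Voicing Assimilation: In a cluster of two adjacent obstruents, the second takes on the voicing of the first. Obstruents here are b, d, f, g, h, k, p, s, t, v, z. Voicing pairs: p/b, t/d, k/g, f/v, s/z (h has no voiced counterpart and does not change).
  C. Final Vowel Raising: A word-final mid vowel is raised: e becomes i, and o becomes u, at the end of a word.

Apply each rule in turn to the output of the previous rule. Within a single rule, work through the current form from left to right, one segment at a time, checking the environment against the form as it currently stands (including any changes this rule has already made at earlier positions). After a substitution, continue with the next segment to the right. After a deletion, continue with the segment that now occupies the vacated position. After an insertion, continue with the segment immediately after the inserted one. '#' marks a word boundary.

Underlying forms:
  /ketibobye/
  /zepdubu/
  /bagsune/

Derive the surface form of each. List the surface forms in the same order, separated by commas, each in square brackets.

/ketibobye/:
  A Geminate Reduction: no change — [ketibobye]
  B Progressive Voicing Assimilation: no change — [ketibobye]
  C Final Vowel Raising: [ketibobye] → [ketibobyi]
/zepdubu/:
  A Geminate Reduction: no change — [zepdubu]
  B Progressive Voicing Assimilation: [zepdubu] → [zeptubu]
  C Final Vowel Raising: no change — [zeptubu]
/bagsune/:
  A Geminate Reduction: no change — [bagsune]
  B Progressive Voicing Assimilation: [bagsune] → [bagzune]
  C Final Vowel Raising: [bagzune] → [bagzuni]

[ketibobyi], [zeptubu], [bagzuni]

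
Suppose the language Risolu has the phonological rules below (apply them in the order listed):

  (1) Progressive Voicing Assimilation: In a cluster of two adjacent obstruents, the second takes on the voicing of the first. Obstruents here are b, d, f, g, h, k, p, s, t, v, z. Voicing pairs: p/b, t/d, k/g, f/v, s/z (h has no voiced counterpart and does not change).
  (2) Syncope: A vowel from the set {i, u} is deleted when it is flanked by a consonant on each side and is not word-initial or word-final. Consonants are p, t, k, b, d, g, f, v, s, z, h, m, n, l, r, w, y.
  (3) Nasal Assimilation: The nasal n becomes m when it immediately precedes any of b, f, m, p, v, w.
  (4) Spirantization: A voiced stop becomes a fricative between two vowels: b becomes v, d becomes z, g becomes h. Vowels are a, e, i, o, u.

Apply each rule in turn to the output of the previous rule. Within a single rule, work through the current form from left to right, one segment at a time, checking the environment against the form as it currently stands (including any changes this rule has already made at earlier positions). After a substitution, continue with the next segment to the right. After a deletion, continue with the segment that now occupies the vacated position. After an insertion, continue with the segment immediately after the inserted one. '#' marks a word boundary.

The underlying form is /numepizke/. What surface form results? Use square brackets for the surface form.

(1) Progressive Voicing Assimilation: [numepizke] → [numepizge]
(2) Syncope: [numepizge] → [nmepzge]
(3) Nasal Assimilation: [nmepzge] → [mmepzge]
(4) Spirantization: no change — [mmepzge]

[mmepzge]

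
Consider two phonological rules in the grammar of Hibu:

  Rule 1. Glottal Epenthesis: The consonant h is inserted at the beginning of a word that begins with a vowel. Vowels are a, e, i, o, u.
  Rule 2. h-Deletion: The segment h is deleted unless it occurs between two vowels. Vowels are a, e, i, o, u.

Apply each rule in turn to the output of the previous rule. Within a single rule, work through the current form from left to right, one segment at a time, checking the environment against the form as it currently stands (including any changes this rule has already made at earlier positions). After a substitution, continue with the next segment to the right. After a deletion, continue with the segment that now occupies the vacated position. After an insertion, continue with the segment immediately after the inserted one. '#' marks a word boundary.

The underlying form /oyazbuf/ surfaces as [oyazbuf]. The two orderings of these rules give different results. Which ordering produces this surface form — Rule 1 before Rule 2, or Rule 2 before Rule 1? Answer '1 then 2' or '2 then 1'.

Order 1 then 2:
  1 Glottal Epenthesis: [oyazbuf] → [hoyazbuf]
  2 h-Deletion: [hoyazbuf] → [oyazbuf]
  result: [oyazbuf]
Order 2 then 1:
  2 h-Deletion: no change — [oyazbuf]
  1 Glottal Epenthesis: [oyazbuf] → [hoyazbuf]
  result: [hoyazbuf]

1 then 2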